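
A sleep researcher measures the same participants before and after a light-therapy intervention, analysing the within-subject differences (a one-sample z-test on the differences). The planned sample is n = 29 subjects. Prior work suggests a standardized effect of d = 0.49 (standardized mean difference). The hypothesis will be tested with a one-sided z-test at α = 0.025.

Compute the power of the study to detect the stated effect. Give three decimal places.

Noncentrality parameter: δ = d·√n = 0.49 × √29 = 2.6387
One-sided α = 0.025 → critical value z_{0.025} = 1.960.
Power = P(Z > 1.960 − δ) = Φ(0.679) = 0.7514.

Power ≈ 0.751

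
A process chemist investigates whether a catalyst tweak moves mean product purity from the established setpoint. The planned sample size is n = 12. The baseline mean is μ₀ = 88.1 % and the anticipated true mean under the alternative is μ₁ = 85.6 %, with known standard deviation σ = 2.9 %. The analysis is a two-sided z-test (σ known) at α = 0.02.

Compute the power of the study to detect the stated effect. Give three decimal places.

Power ≈ 0.745

Standardized effect: d = |μ₁ − μ₀| / σ = |85.6 − 88.1| / 2.9 = 0.8621
Noncentrality parameter: δ = d·√n = 0.8621 × √12 = 2.9863
Critical value for a two-sided test at α = 0.02: z_{α/2} = 2.326.
Power = Φ(δ − 2.326) + Φ(−δ − 2.326) = Φ(0.660) + Φ(-5.313) = 0.7454 + 0.0000 = 0.7454.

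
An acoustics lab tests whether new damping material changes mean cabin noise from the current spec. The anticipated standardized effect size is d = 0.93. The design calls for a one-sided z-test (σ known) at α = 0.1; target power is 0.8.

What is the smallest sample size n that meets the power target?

For power 0.8 need Φ(δ − z_{0.1}) = 0.8, so δ = z_{0.1} + z_{0.20} = 1.282 + 0.842 = 2.123.
δ = d·√n ⇒ n = (δ/d)² = (2.123 / 0.93)² = 5.21.
Round up to the next whole unit.

n = 6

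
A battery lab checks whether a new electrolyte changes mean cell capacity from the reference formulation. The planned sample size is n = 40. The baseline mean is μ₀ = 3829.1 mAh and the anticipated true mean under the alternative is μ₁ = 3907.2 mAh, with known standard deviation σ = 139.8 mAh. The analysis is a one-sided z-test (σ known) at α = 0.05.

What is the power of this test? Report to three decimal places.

Power ≈ 0.971

Standardized effect: d = |μ₁ − μ₀| / σ = |3907.2 − 3829.1| / 139.8 = 0.5587
Noncentrality parameter: λ = d·√n = 0.5587 × √40 = 3.5332
One-sided α = 0.05 → critical value z_{0.05} = 1.645.
Power = P(Z > 1.645 − λ) = Φ(1.888) = 0.9705.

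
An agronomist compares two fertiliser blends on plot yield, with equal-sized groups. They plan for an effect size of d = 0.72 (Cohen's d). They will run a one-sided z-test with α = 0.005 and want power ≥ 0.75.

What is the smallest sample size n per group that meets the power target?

n = 41 per group

For power 0.75 need Φ(δ − z_{0.005}) = 0.75, so δ = z_{0.005} + z_{0.25} = 2.576 + 0.674 = 3.250.
δ = d·√(n/2) ⇒ n = 2(δ/d)² = 2 × (3.250 / 0.72)² = 40.76.
Rounding up, n = 41 per group.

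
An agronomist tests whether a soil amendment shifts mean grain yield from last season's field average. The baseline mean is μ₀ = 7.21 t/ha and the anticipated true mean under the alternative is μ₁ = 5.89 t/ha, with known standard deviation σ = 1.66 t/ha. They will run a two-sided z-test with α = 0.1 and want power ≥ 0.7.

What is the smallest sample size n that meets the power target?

n = 8

Standardized effect: d = |μ₁ − μ₀| / σ = |5.89 − 7.21| / 1.66 = 0.7952
Set Φ(δ − 1.645) = 0.7; then δ − 1.645 = Φ⁻¹(0.7) = 0.524, giving δ = 2.169.
(Ignoring the negligible lower-tail rejection probability gives the usual closed-form inversion.)
δ = d·√n ⇒ n = (δ/d)² = (2.169 / 0.7952)² = 7.44.
Round up to the next whole unit.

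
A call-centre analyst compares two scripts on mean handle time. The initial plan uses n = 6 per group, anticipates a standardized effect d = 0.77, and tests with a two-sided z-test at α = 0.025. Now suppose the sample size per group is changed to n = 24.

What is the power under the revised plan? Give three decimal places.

Power ≈ 0.665

With n = 24 per group: δ = d·√(n/2) = 0.77 × √(24/2) = 2.6674. Critical value z_{0.0125} = 2.241.
Revised power = Φ(δ − 2.241) + Φ(−δ − 2.241) = Φ(0.426) + Φ(-4.909) = 0.6649 + 0.0000 = 0.6649.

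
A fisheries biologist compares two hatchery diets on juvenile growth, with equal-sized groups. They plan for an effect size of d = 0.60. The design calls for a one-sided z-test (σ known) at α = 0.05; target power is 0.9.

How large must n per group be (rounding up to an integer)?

Set Φ(δ − 1.645) = 0.9; then δ − 1.645 = Φ⁻¹(0.9) = 1.282, giving δ = 2.926.
δ = d·√(n/2) ⇒ n = 2(δ/d)² = 2 × (2.926 / 0.60)² = 47.58.
Round up to the next whole unit.

n = 48 per group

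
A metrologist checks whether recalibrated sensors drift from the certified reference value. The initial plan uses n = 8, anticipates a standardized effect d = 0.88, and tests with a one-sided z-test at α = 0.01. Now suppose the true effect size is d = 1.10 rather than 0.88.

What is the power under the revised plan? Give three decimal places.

With d = 1.10: δ = d·√n = 1.10 × √8 = 3.1113. Critical value z_{0.01} = 2.326.
Revised power = Φ(δ − 2.326) = Φ(0.785) = 0.7838.

Power ≈ 0.784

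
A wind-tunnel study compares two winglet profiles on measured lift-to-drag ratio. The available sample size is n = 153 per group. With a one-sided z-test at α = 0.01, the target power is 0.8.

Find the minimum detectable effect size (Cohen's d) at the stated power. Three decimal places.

Required noncentrality: δ = z_{0.01} + z_{0.20} = 2.326 + 0.842 = 3.168.
δ = d·√(n/2) ⇒ d = δ/√(n/2) = 3.168/√(153/2) = 0.3622.

d ≈ 0.362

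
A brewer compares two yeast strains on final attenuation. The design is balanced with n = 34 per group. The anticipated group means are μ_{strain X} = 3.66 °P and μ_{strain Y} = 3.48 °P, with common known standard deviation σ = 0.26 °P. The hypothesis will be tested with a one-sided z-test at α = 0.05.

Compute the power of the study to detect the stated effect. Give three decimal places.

Standardized effect: d = |μ_{strain X} − μ_{strain Y}| / σ = |3.66 − 3.48| / 0.26 = 0.6923
Noncentrality parameter: δ = d·√(n/2) = 0.6923 × √(34/2) = 2.8545
One-sided α = 0.05 → critical value z_{0.05} = 1.645.
Power = P(Z > 1.645 − δ) = Φ(1.210) = 0.8868.

Power ≈ 0.887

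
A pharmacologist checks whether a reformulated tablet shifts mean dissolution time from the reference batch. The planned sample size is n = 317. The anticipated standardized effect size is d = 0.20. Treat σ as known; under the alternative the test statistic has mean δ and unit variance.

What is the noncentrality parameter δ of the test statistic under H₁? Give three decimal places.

The noncentrality parameter scales effect size by the design's sample-size factor: δ = d·√n = 0.20 × √317 = 3.5609

δ ≈ 3.561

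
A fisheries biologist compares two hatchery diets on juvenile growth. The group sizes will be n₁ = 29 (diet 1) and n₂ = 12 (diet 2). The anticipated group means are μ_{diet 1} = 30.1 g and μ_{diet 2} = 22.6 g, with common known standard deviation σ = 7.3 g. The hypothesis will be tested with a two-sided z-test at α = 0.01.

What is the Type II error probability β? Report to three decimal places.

β ≈ 0.338

Standardized effect: d = |μ_{diet 1} − μ_{diet 2}| / σ = |30.1 − 22.6| / 7.3 = 1.0274
Noncentrality parameter: δ = d / √(1/n₁ + 1/n₂) = 1.0274 / √(1/29 + 1/12) = 2.9932
Two-sided α = 0.01 → critical value z_{0.005} = 2.576.
Power = Φ(δ − 2.576) + Φ(−δ − 2.576) = Φ(0.417) + Φ(-5.569) = 0.6618 + 0.0000 = 0.6618.
Type II error: β = 1 − power = 1 − 0.6618 = 0.3382.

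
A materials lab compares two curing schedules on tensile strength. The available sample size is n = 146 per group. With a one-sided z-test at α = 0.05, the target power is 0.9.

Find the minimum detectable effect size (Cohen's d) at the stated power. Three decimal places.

d ≈ 0.343

Required noncentrality: δ = z_{0.05} + z_{0.10} = 1.645 + 1.282 = 2.926.
δ = d·√(n/2) ⇒ d = δ/√(n/2) = 2.926/√(146/2) = 0.3425.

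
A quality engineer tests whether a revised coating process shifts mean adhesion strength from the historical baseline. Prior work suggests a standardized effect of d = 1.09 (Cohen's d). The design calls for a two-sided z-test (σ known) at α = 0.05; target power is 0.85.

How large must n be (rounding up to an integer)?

Set Φ(δ − 1.960) = 0.85; then δ − 1.960 = Φ⁻¹(0.85) = 1.036, giving δ = 2.996.
(For δ > 0 the lower-tail rejection region contributes negligibly to power, so the one-term inversion is standard.)
δ = d·√n ⇒ n = (δ/d)² = (2.996 / 1.09)² = 7.56.
Rounding up, n = 8.

n = 8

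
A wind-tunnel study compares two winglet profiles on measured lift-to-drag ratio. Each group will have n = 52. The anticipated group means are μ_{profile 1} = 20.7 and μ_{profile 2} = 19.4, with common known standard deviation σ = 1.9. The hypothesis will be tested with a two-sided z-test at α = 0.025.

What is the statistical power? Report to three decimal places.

Standardized effect: d = |μ_{profile 1} − μ_{profile 2}| / σ = |20.7 − 19.4| / 1.9 = 0.6842
Noncentrality parameter: δ = d·√(n/2) = 0.6842 × √(52/2) = 3.4888
Critical value for a two-sided test at α = 0.025: z_{α/2} = 2.241.
Power = Φ(δ − 2.241) + Φ(−δ − 2.241) = Φ(1.247) + Φ(-5.730) = 0.8939 + 0.0000 = 0.8939.

Power ≈ 0.894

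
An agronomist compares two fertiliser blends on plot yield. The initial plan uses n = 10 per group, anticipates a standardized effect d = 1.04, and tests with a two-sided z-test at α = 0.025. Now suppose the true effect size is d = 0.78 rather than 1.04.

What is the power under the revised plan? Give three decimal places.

With d = 0.78: δ = d·√(n/2) = 0.78 × √(10/2) = 1.7441. Critical value z_{0.0125} = 2.241.
Revised power = Φ(δ − 2.241) + Φ(−δ − 2.241) = Φ(-0.497) + Φ(-3.986) = 0.3095 + 0.0000 = 0.3095.

Power ≈ 0.310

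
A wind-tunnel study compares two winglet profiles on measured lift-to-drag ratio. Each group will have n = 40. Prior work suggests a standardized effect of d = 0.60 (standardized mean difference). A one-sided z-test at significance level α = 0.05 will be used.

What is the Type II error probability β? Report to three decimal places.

β ≈ 0.150

Noncentrality parameter: δ = d·√(n/2) = 0.60 × √(40/2) = 2.6833
One-sided α = 0.05 → critical value z_{0.05} = 1.645.
Power = P(Z > 1.645 − δ) = Φ(1.038) = 0.8505.
Type II error: β = 1 − power = 1 − 0.8505 = 0.1495.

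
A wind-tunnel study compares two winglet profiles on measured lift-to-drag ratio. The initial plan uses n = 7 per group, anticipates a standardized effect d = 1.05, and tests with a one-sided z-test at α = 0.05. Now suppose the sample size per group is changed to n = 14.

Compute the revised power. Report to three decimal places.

With n = 14 per group: δ = d·√(n/2) = 1.05 × √(14/2) = 2.7780. Critical value z_{0.05} = 1.645.
Revised power = P(Z > 1.645 − δ) = Φ(1.133) = 0.8714.

Power ≈ 0.871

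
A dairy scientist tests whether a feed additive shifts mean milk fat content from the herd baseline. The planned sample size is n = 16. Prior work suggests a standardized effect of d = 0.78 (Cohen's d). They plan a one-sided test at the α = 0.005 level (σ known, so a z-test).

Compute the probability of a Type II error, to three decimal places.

Noncentrality parameter: δ = d·√n = 0.78 × √16 = 3.1200
Critical value for a one-sided test at α = 0.005: z_α = 2.576.
Power = Φ(δ − 2.576) = Φ(0.544) = 0.7068.
Type II error: β = 1 − power = 1 − 0.7068 = 0.2932.

β ≈ 0.293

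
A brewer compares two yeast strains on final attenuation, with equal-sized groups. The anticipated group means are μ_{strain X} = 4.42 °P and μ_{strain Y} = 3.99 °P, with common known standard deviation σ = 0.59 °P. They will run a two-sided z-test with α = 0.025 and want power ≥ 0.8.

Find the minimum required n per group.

n = 36 per group

Standardized effect: d = |μ_{strain X} − μ_{strain Y}| / σ = |4.42 − 3.99| / 0.59 = 0.7288
For power 0.8 need Φ(δ − z_{0.0125}) = 0.8, so δ = z_{0.0125} + z_{0.20} = 2.241 + 0.842 = 3.083.
(The Φ(−δ − z_{α/2}) term is vanishingly small for δ > 0 and is dropped in the standard sample-size formula.)
δ = d·√(n/2) ⇒ n = 2(δ/d)² = 2 × (3.083 / 0.7288)² = 35.79.
Rounding up, n = 36 per group.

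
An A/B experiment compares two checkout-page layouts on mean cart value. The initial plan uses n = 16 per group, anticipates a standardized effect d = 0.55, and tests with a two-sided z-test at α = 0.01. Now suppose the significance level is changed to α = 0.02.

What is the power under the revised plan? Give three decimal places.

Power ≈ 0.220

δ = d·√(n/2) = 0.55 × √(16/2) = 1.5556 (unchanged). New critical value: z_{0.01} = 2.326.
Revised power = Φ(δ − 2.326) + Φ(−δ − 2.326) = Φ(-0.771) + Φ(-3.882) = 0.2204 + 0.0001 = 0.2205.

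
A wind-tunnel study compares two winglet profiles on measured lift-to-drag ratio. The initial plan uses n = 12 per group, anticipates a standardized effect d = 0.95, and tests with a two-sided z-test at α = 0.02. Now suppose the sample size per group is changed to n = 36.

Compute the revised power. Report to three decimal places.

With n = 36 per group: δ = d·√(n/2) = 0.95 × √(36/2) = 4.0305. Critical value z_{0.01} = 2.326.
Revised power = Φ(δ − 2.326) + Φ(−δ − 2.326) = Φ(1.704) + Φ(-6.357) = 0.9558 + 0.0000 = 0.9558.

Power ≈ 0.956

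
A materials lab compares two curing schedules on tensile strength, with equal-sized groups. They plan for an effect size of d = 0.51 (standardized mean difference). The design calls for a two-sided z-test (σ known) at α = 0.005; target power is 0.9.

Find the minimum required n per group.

n = 129 per group

For power 0.9 need Φ(δ − z_{0.0025}) = 0.9, so δ = z_{0.0025} + z_{0.10} = 2.807 + 1.282 = 4.089.
(For δ > 0 the lower-tail rejection region contributes negligibly to power, so the one-term inversion is standard.)
δ = d·√(n/2) ⇒ n = 2(δ/d)² = 2 × (4.089 / 0.51)² = 128.54.
Rounding up, n = 129 per group.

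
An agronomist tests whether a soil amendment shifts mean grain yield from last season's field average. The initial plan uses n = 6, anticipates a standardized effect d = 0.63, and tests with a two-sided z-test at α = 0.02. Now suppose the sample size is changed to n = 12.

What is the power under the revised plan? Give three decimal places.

With n = 12: δ = d·√n = 0.63 × √12 = 2.1824. Critical value z_{0.01} = 2.326.
Revised power = Φ(δ − 2.326) + Φ(−δ − 2.326) = Φ(-0.144) + Φ(-4.509) = 0.4428 + 0.0000 = 0.4428.

Power ≈ 0.443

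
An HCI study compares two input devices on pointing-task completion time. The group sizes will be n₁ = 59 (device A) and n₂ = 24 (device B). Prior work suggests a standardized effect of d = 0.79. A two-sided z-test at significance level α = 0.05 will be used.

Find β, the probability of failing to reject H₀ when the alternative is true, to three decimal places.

Noncentrality parameter: δ = d / √(1/n₁ + 1/n₂) = 0.79 / √(1/59 + 1/24) = 3.2630
Two-sided α = 0.05 → critical value z_{0.025} = 1.960.
Power = Φ(δ − 1.960) + Φ(−δ − 1.960) = Φ(1.303) + Φ(-5.223) = 0.9037 + 0.0000 = 0.9037.
Type II error: β = 1 − power = 1 − 0.9037 = 0.0963.

β ≈ 0.096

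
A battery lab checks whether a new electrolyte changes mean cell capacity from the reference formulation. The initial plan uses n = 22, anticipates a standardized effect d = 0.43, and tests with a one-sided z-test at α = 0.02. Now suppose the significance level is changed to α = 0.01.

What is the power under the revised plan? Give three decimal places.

Power ≈ 0.378

δ = d·√n = 0.43 × √22 = 2.0169 (unchanged). New critical value: z_{0.01} = 2.326.
Revised power = Φ(δ − 2.326) = Φ(-0.309) = 0.3785.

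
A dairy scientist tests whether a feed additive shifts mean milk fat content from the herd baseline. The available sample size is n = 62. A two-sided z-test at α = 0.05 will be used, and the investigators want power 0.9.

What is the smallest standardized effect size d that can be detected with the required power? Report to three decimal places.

Need Φ(δ − 1.960) = 0.9, so δ = 1.960 + 1.282 = 3.242.
(The second rejection-region term Φ(−δ − z_{α/2}) is negligible and dropped.)
δ = d·√n ⇒ d = δ/√n = 3.242/√62 = 0.4117.

d ≈ 0.412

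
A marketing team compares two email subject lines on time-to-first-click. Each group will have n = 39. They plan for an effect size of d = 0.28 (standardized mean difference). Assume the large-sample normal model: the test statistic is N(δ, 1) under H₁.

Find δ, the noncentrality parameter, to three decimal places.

δ = d·√(n/2) = 0.28 × √(39/2) = 1.2364

δ ≈ 1.236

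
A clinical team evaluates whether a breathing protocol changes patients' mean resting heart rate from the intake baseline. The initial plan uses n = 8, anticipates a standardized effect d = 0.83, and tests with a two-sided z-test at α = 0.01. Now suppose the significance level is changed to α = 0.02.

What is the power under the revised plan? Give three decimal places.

δ = d·√n = 0.83 × √8 = 2.3476 (unchanged). New critical value: z_{0.01} = 2.326.
Revised power = Φ(δ − 2.326) + Φ(−δ − 2.326) = Φ(0.021) + Φ(-4.674) = 0.5085 + 0.0000 = 0.5085.

Power ≈ 0.508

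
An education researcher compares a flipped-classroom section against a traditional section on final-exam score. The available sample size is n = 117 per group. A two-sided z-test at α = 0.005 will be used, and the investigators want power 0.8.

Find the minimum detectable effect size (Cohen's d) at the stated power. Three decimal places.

d ≈ 0.477

Required noncentrality: δ = z_{0.0025} + z_{0.20} = 2.807 + 0.842 = 3.649.
(The second rejection-region term Φ(−δ − z_{α/2}) is negligible and dropped.)
δ = d·√(n/2) ⇒ d = δ/√(n/2) = 3.649/√(117/2) = 0.4770.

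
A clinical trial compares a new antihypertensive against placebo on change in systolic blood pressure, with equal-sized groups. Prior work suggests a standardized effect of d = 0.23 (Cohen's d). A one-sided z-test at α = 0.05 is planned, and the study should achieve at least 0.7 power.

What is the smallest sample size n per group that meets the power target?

n = 178 per group

Set Φ(δ − 1.645) = 0.7; then δ − 1.645 = Φ⁻¹(0.7) = 0.524, giving δ = 2.169.
δ = d·√(n/2) ⇒ n = 2(δ/d)² = 2 × (2.169 / 0.23)² = 177.91.
Rounding up, n = 178 per group.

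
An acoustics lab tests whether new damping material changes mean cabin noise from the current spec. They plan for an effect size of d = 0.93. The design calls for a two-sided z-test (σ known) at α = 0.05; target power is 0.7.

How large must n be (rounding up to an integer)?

n = 8

Set Φ(δ − 1.960) = 0.7; then δ − 1.960 = Φ⁻¹(0.7) = 0.524, giving δ = 2.484.
(For δ > 0 the lower-tail rejection region contributes negligibly to power, so the one-term inversion is standard.)
δ = d·√n ⇒ n = (δ/d)² = (2.484 / 0.93)² = 7.14.
Round up to the next whole unit.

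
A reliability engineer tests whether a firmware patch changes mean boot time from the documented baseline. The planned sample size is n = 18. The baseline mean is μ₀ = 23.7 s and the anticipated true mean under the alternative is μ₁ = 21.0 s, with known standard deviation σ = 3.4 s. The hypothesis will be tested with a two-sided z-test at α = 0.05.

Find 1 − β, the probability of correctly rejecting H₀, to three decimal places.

Standardized effect: d = |μ₁ − μ₀| / σ = |21.0 − 23.7| / 3.4 = 0.7941
Noncentrality parameter: δ = d·√n = 0.7941 × √18 = 3.3692
Two-sided α = 0.05 → critical value z_{0.025} = 1.960.
Power = Φ(δ − 1.960) + Φ(−δ − 1.960) = Φ(1.409) + Φ(-5.329) = 0.9206 + 0.0000 = 0.9206.

Power ≈ 0.921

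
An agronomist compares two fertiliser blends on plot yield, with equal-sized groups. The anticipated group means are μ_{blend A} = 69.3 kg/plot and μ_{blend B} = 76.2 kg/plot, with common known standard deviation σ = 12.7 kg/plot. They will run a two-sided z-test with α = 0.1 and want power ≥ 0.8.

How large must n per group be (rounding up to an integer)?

n = 42 per group

Standardized effect: d = |μ_{blend A} − μ_{blend B}| / σ = |69.3 − 76.2| / 12.7 = 0.5433
Set Φ(δ − 1.645) = 0.8; then δ − 1.645 = Φ⁻¹(0.8) = 0.842, giving δ = 2.486.
(For δ > 0 the lower-tail rejection region contributes negligibly to power, so the one-term inversion is standard.)
δ = d·√(n/2) ⇒ n = 2(δ/d)² = 2 × (2.486 / 0.5433)² = 41.89.
Rounding up, n = 42 per group.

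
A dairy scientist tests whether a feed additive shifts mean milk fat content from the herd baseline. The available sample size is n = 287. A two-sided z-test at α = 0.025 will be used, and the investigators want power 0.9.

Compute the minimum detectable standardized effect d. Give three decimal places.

d ≈ 0.208

Required noncentrality: δ = z_{0.0125} + z_{0.10} = 2.241 + 1.282 = 3.523.
(Lower-tail contribution to power is negligible for δ > 0.)
δ = d·√n ⇒ d = δ/√n = 3.523/√287 = 0.2080.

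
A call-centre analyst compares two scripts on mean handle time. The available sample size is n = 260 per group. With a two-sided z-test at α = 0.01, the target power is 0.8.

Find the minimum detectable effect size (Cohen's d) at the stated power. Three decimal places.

Need Φ(δ − 2.576) = 0.8, so δ = 2.576 + 0.842 = 3.417.
(The second rejection-region term Φ(−δ − z_{α/2}) is negligible and dropped.)
δ = d·√(n/2) ⇒ d = δ/√(n/2) = 3.417/√(260/2) = 0.2997.

d ≈ 0.300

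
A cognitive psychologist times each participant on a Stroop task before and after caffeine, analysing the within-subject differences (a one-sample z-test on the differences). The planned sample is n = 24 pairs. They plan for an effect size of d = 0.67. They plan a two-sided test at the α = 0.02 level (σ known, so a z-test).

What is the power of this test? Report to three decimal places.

Power ≈ 0.830

Noncentrality parameter: δ = d·√n = 0.67 × √24 = 3.2823
Two-sided α = 0.02 → critical value z_{0.01} = 2.326.
Power = Φ(δ − 2.326) + Φ(−δ − 2.326) = Φ(0.956) + Φ(-5.609) = 0.8305 + 0.0000 = 0.8305.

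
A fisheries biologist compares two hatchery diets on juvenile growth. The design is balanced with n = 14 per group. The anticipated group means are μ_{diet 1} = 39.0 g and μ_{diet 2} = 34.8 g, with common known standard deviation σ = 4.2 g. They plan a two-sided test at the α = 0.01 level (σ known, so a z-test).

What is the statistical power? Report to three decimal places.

Standardized effect: d = |μ_{diet 1} − μ_{diet 2}| / σ = |39.0 − 34.8| / 4.2 = 1.0000
Noncentrality parameter: δ = d·√(n/2) = 1.0000 × √(14/2) = 2.6458
Two-sided α = 0.01 → critical value z_{0.005} = 2.576.
Power = Φ(δ − 2.576) + Φ(−δ − 2.576) = Φ(0.070) + Φ(-5.222) = 0.5279 + 0.0000 = 0.5279.

Power ≈ 0.528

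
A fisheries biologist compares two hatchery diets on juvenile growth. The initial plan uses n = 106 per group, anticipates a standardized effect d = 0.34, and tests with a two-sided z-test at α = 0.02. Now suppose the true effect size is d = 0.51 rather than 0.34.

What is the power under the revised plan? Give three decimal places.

With d = 0.51: δ = d·√(n/2) = 0.51 × √(106/2) = 3.7129. Critical value z_{0.01} = 2.326.
Revised power = Φ(δ − 2.326) + Φ(−δ − 2.326) = Φ(1.387) + Φ(-6.039) = 0.9172 + 0.0000 = 0.9172.

Power ≈ 0.917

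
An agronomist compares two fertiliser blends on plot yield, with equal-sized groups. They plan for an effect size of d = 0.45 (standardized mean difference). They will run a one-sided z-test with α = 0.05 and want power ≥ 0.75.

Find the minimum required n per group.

Set Φ(δ − 1.645) = 0.75; then δ − 1.645 = Φ⁻¹(0.75) = 0.674, giving δ = 2.319.
δ = d·√(n/2) ⇒ n = 2(δ/d)² = 2 × (2.319 / 0.45)² = 53.13.
Rounding up, n = 54 per group.

n = 54 per group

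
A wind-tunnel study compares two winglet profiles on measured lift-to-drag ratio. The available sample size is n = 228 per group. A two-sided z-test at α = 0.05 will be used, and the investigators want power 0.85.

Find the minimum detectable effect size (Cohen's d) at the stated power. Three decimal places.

Need Φ(δ − 1.960) = 0.85, so δ = 1.960 + 1.036 = 2.996.
(The second rejection-region term Φ(−δ − z_{α/2}) is negligible and dropped.)
δ = d·√(n/2) ⇒ d = δ/√(n/2) = 2.996/√(228/2) = 0.2806.

d ≈ 0.281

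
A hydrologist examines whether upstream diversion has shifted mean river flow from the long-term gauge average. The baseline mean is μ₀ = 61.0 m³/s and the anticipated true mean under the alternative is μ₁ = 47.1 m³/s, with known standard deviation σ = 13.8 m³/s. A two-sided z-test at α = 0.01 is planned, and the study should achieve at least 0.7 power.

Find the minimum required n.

n = 10

Standardized effect: d = |μ₁ − μ₀| / σ = |47.1 − 61.0| / 13.8 = 1.0072
Set Φ(δ − 2.576) = 0.7; then δ − 2.576 = Φ⁻¹(0.7) = 0.524, giving δ = 3.100.
(The Φ(−δ − z_{α/2}) term is vanishingly small for δ > 0 and is dropped in the standard sample-size formula.)
δ = d·√n ⇒ n = (δ/d)² = (3.100 / 1.0072)² = 9.47.
Rounding up, n = 10.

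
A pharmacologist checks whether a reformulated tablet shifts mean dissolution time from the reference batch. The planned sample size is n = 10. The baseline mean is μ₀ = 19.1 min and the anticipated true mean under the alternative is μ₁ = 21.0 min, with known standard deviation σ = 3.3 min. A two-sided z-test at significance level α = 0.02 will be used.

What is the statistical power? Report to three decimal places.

Power ≈ 0.307

Standardized effect: d = |μ₁ − μ₀| / σ = |21.0 − 19.1| / 3.3 = 0.5758
Noncentrality parameter: δ = d·√n = 0.5758 × √10 = 1.8207
Two-sided α = 0.02 → critical value z_{0.01} = 2.326.
Power = Φ(δ − 2.326) + Φ(−δ − 2.326) = Φ(-0.506) + Φ(-4.147) = 0.3066 + 0.0000 = 0.3066.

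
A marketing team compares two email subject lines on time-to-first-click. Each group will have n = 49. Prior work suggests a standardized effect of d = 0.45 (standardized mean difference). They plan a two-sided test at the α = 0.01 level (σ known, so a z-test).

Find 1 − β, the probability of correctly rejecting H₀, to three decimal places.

Noncentrality parameter: δ = d·√(n/2) = 0.45 × √(49/2) = 2.2274
Two-sided α = 0.01 → critical value z_{0.005} = 2.576.
Power = Φ(δ − 2.576) + Φ(−δ − 2.576) = Φ(-0.348) + Φ(-4.803) = 0.3638 + 0.0000 = 0.3638.

Power ≈ 0.364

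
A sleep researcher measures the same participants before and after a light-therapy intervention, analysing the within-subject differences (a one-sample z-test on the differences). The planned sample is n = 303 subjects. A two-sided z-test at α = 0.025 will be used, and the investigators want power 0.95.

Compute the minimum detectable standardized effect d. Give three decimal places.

d ≈ 0.223

Need Φ(δ − 2.241) = 0.95, so δ = 2.241 + 1.645 = 3.886.
(The second rejection-region term Φ(−δ − z_{α/2}) is negligible and dropped.)
δ = d·√n ⇒ d = δ/√n = 3.886/√303 = 0.2233.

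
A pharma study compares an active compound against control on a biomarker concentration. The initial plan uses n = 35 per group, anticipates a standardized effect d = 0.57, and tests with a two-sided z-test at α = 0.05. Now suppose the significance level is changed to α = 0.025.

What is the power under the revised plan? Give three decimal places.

δ = d·√(n/2) = 0.57 × √(35/2) = 2.3845 (unchanged). New critical value: z_{0.0125} = 2.241.
Revised power = Φ(δ − 2.241) + Φ(−δ − 2.241) = Φ(0.143) + Φ(-4.626) = 0.5569 + 0.0000 = 0.5569.

Power ≈ 0.557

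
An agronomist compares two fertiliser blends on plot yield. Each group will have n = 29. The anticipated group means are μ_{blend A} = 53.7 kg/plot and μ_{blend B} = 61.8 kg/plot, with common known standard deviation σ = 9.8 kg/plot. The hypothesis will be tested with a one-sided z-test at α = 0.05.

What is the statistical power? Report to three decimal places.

Standardized effect: d = |μ_{blend A} − μ_{blend B}| / σ = |53.7 − 61.8| / 9.8 = 0.8265
Noncentrality parameter: δ = d·√(n/2) = 0.8265 × √(29/2) = 3.1473
Critical value for a one-sided test at α = 0.05: z_α = 1.645.
Power = Φ(δ − 1.645) = Φ(1.502) = 0.9335.

Power ≈ 0.934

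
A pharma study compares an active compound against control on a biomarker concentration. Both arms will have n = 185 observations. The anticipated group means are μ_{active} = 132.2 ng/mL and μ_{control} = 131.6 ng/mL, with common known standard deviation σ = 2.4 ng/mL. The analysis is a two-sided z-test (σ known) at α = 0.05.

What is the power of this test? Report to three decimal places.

Standardized effect: d = |μ_{active} − μ_{control}| / σ = |132.2 − 131.6| / 2.4 = 0.2500
Noncentrality parameter: δ = d·√(n/2) = 0.2500 × √(185/2) = 2.4044
Critical value for a two-sided test at α = 0.05: z_{α/2} = 1.960.
Power = Φ(δ − 1.960) + Φ(−δ − 1.960) = Φ(0.444) + Φ(-4.364) = 0.6716 + 0.0000 = 0.6717.

Power ≈ 0.672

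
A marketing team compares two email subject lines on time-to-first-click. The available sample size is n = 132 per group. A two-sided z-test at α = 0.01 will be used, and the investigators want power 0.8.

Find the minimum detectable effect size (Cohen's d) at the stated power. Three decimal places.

Required noncentrality: δ = z_{0.005} + z_{0.20} = 2.576 + 0.842 = 3.417.
(Lower-tail contribution to power is negligible for δ > 0.)
δ = d·√(n/2) ⇒ d = δ/√(n/2) = 3.417/√(132/2) = 0.4207.

d ≈ 0.421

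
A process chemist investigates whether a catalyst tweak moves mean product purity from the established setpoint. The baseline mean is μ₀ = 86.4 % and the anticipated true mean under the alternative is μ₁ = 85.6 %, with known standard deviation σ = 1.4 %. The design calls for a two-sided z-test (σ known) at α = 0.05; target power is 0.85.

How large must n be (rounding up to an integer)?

n = 28

Standardized effect: d = |μ₁ − μ₀| / σ = |85.6 − 86.4| / 1.4 = 0.5714
For power 0.85 need Φ(δ − z_{0.025}) = 0.85, so δ = z_{0.025} + z_{0.15} = 1.960 + 1.036 = 2.996.
(Ignoring the negligible lower-tail rejection probability gives the usual closed-form inversion.)
δ = d·√n ⇒ n = (δ/d)² = (2.996 / 0.5714)² = 27.50.
Rounding up, n = 28.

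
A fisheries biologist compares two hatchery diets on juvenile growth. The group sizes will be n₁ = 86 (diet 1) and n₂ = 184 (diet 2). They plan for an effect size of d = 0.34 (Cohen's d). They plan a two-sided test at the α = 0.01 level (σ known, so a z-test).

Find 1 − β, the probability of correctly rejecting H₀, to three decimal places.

Power ≈ 0.511

Noncentrality parameter: δ = d / √(1/n₁ + 1/n₂) = 0.34 / √(1/86 + 1/184) = 2.6029
Critical value for a two-sided test at α = 0.01: z_{α/2} = 2.576.
Power = Φ(δ − 2.576) + Φ(−δ − 2.576) = Φ(0.027) + Φ(-5.179) = 0.5108 + 0.0000 = 0.5108.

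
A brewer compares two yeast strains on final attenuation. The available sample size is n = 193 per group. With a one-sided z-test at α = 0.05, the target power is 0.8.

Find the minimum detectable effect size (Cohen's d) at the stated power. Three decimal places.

Need Φ(δ − 1.645) = 0.8, so δ = 1.645 + 0.842 = 2.486.
δ = d·√(n/2) ⇒ d = δ/√(n/2) = 2.486/√(193/2) = 0.2531.

d ≈ 0.253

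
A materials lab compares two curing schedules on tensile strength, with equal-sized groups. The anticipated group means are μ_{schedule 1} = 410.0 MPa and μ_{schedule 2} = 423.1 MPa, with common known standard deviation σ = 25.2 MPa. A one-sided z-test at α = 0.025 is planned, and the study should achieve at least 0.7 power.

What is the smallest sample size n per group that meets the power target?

Standardized effect: d = |μ_{schedule 1} − μ_{schedule 2}| / σ = |410.0 − 423.1| / 25.2 = 0.5198
For power 0.7 need Φ(δ − z_{0.025}) = 0.7, so δ = z_{0.025} + z_{0.30} = 1.960 + 0.524 = 2.484.
δ = d·√(n/2) ⇒ n = 2(δ/d)² = 2 × (2.484 / 0.5198)² = 45.68.
Round up to the next whole unit.

n = 46 per group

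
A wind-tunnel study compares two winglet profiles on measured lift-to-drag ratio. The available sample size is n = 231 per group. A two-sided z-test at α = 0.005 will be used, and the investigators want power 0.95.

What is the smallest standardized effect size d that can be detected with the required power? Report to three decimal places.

Required noncentrality: δ = z_{0.0025} + z_{0.05} = 2.807 + 1.645 = 4.452.
(The second rejection-region term Φ(−δ − z_{α/2}) is negligible and dropped.)
δ = d·√(n/2) ⇒ d = δ/√(n/2) = 4.452/√(231/2) = 0.4142.

d ≈ 0.414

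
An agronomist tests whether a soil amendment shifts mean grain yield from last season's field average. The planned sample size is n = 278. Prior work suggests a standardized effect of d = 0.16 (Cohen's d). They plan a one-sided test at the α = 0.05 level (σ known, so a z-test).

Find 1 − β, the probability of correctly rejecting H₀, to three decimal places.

Power ≈ 0.847

Noncentrality parameter: λ = d·√n = 0.16 × √278 = 2.6677
Critical value for a one-sided test at α = 0.05: z_α = 1.645.
Power = Φ(λ − 1.645) = Φ(1.023) = 0.8468.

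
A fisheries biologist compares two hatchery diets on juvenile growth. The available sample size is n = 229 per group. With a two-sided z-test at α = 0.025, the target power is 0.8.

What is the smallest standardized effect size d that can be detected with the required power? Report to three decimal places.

d ≈ 0.288

Required noncentrality: δ = z_{0.0125} + z_{0.20} = 2.241 + 0.842 = 3.083.
(The second rejection-region term Φ(−δ − z_{α/2}) is negligible and dropped.)
δ = d·√(n/2) ⇒ d = δ/√(n/2) = 3.083/√(229/2) = 0.2881.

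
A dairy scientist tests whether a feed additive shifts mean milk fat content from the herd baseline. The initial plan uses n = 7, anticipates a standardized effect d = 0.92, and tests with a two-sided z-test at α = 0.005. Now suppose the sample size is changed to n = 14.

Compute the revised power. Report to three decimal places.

With n = 14: δ = d·√n = 0.92 × √14 = 3.4423. Critical value z_{0.0025} = 2.807.
Revised power = Φ(δ − 2.807) + Φ(−δ − 2.807) = Φ(0.635) + Φ(-6.249) = 0.7374 + 0.0000 = 0.7374.

Power ≈ 0.737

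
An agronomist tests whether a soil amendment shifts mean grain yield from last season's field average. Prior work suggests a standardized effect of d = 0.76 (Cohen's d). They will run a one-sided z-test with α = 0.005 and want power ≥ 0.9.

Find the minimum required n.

Set Φ(δ − 2.576) = 0.9; then δ − 2.576 = Φ⁻¹(0.9) = 1.282, giving δ = 3.857.
δ = d·√n ⇒ n = (δ/d)² = (3.857 / 0.76)² = 25.76.
Round up to the next whole unit.

n = 26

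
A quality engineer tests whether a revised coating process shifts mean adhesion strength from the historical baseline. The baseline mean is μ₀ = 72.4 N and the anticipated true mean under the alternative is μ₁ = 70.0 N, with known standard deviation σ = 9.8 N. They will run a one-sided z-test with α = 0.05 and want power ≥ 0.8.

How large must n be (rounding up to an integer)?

Standardized effect: d = |μ₁ − μ₀| / σ = |70.0 − 72.4| / 9.8 = 0.2449
For power 0.8 need Φ(δ − z_{0.05}) = 0.8, so δ = z_{0.05} + z_{0.20} = 1.645 + 0.842 = 2.486.
δ = d·√n ⇒ n = (δ/d)² = (2.486 / 0.2449)² = 103.09.
Rounding up, n = 104.

n = 104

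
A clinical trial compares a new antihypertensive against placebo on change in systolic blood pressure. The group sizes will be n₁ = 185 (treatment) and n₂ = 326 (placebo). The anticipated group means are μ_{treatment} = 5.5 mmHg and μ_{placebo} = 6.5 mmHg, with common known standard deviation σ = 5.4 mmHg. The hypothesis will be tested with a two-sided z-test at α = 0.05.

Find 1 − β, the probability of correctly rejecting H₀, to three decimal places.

Standardized effect: d = |μ_{treatment} − μ_{placebo}| / σ = |5.5 − 6.5| / 5.4 = 0.1852
Noncentrality parameter: δ = d / √(1/n₁ + 1/n₂) = 0.1852 / √(1/185 + 1/326) = 2.0118
Critical value for a two-sided test at α = 0.05: z_{α/2} = 1.960.
Power = Φ(δ − 1.960) + Φ(−δ − 1.960) = Φ(0.052) + Φ(-3.972) = 0.5207 + 0.0000 = 0.5207.

Power ≈ 0.521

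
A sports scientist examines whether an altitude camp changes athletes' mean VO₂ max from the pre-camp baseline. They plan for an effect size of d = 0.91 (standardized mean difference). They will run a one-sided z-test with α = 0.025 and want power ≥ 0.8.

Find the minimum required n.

n = 10

For power 0.8 need Φ(δ − z_{0.025}) = 0.8, so δ = z_{0.025} + z_{0.20} = 1.960 + 0.842 = 2.802.
δ = d·√n ⇒ n = (δ/d)² = (2.802 / 0.91)² = 9.48.
Round up to the next whole unit.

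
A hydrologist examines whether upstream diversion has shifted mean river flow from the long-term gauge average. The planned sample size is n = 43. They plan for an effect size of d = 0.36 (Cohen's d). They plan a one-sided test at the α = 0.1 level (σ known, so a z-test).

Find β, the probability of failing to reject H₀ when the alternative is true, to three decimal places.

β ≈ 0.140

Noncentrality parameter: δ = d·√n = 0.36 × √43 = 2.3607
Critical value for a one-sided test at α = 0.1: z_α = 1.282.
Power = Φ(δ − 1.282) = Φ(1.079) = 0.8597.
Type II error: β = 1 − power = 1 − 0.8597 = 0.1403.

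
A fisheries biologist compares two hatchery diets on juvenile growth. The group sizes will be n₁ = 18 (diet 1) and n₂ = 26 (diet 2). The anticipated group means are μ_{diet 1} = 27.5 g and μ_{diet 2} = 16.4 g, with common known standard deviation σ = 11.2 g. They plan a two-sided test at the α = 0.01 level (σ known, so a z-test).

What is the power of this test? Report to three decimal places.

Standardized effect: d = |μ_{diet 1} − μ_{diet 2}| / σ = |27.5 − 16.4| / 11.2 = 0.9911
Noncentrality parameter: δ = d / √(1/n₁ + 1/n₂) = 0.9911 / √(1/18 + 1/26) = 3.2322
Critical value for a two-sided test at α = 0.01: z_{α/2} = 2.576.
Power = Φ(δ − 2.576) + Φ(−δ − 2.576) = Φ(0.656) + Φ(-5.808) = 0.7442 + 0.0000 = 0.7442.

Power ≈ 0.744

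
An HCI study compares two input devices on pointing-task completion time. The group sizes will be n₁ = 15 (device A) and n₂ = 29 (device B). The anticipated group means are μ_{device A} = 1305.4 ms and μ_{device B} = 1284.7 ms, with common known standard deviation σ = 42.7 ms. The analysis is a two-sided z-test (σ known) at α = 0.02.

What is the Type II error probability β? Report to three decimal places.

β ≈ 0.789

Standardized effect: d = |μ_{device A} − μ_{device B}| / σ = |1305.4 − 1284.7| / 42.7 = 0.4848
Noncentrality parameter: δ = d / √(1/n₁ + 1/n₂) = 0.4848 / √(1/15 + 1/29) = 1.5243
Critical value for a two-sided test at α = 0.02: z_{α/2} = 2.326.
Power = Φ(δ − 2.326) + Φ(−δ − 2.326) = Φ(-0.802) + Φ(-3.851) = 0.2113 + 0.0001 = 0.2113.
Type II error: β = 1 − power = 1 − 0.2113 = 0.7887.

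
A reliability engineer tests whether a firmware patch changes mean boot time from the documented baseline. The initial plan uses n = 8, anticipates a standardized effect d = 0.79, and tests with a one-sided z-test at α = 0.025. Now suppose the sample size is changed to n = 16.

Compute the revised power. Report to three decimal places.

Power ≈ 0.885

With n = 16: δ = d·√n = 0.79 × √16 = 3.1600. Critical value z_{0.025} = 1.960.
Revised power = P(Z > 1.960 − δ) = Φ(1.200) = 0.8849.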